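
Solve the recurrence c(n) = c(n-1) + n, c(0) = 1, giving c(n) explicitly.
Recurrence: c(n) = c(n-1) + n, initial: c(0) = 1.
Telescoping: c(n) = c(0) + Σᵢ₌₁ⁿ i = 1 + n(n+1)/2.

c(n) = n(n+1)/2 + 1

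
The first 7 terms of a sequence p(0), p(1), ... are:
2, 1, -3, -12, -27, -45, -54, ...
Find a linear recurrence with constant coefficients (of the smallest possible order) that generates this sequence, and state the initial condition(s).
Look for the lowest-order linear relation among consecutive terms.
Observation: p(n) - 3·p(n-1) - (-3)·p(n-2) = 0 holds for the shown terms, and no order-1 relation p(n) = α·p(n-1) + β fits.
Check at n=3: 3·-3 + (-3)·1 = -12. ✓

p(n) = 3p(n-1) - 3p(n-2), p(0) = 2, p(1) = 1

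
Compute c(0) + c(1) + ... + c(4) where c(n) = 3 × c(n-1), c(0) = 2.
Computing the sequence terms: 2, 6, 18, 54, 162
Adding these values together:

242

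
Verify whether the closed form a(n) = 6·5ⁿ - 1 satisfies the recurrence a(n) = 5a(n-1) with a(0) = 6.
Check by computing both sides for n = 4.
From the recurrence with a(0) = 6:
  a(0) = 6, a(1) = 30, a(2) = 150, a(3) = 750, a(4) = 3750
  so the recurrence gives a(4) = 3750.
From the proposed closed form a(n) = 6·5ⁿ - 1:
  a(4) = 3749.
The recurrence gives 3750 but the closed form gives 3749, so the closed form does not satisfy the recurrence.

No, the closed form is incorrect.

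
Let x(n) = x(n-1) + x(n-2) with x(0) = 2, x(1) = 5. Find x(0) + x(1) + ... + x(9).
Computing the sequence terms: 2, 5, 7, 12, 19, 31, 50, 81, 131, 212
Adding these values together:

550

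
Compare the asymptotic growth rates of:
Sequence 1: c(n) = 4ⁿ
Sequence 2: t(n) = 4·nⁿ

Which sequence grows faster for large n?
Comparing growth rates:
Growth-rate hierarchy: log n ≺ any polynomial ≺ any exponential cⁿ (c>1) ≺ n! ≺ nⁿ.
super-exponential nⁿ dominates exponential base 4 asymptotically.

t(n) grows faster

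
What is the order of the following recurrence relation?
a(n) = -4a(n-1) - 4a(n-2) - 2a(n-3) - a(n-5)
The order is the largest lag k for which a(n-k) appears. Here the deepest term is a(n-5), so the order is 5.

Order 5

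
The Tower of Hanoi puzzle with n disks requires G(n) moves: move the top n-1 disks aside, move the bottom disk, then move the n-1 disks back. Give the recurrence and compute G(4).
Moving n disks = move the top n-1 disks aside (G(n-1) moves) + move the largest disk (1 move) + move the n-1 disks back on top (G(n-1) moves), so G(n) = 2G(n-1) + 1, with G(1) = 1 (a single disk takes one move).
First terms: 1, 3, 7, 15, … — each is one less than a power of 2. Indeed G(n) + 1 = 2(G(n-1) + 1) with G(1) + 1 = 2, so G(n) + 1 = 2ⁿ and G(n) = 2ⁿ - 1.
Hence G(4) = 2^4 - 1 = 16 - 1 = 15.

G(n) = 2G(n-1) + 1, G(1) = 1; G(4) = 15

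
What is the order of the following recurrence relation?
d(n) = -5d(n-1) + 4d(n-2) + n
The order is the largest lag k for which d(n-k) appears. Here the deepest term is d(n-2) (the n term is non-homogeneous and does not affect the order), so the order is 2.

Order 2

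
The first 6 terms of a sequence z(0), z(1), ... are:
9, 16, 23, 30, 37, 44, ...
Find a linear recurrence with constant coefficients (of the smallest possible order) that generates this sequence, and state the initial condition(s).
Look for the lowest-order linear relation among consecutive terms.
Observation: consecutive differences are constant (= 7).
Check at n=2: 1·16 + 7 = 23. ✓

z(n) = z(n-1) + 7, z(0) = 9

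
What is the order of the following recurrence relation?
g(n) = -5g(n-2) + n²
The order is the largest lag k for which g(n-k) appears. Here the deepest term is g(n-2) (the n² term is non-homogeneous and does not affect the order), so the order is 2.

Order 2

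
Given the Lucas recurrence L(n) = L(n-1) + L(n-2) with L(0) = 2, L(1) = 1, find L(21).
Computing the sequence terms:
2, 1, 3, 4, 7, 11, 18, 29, 47, 76, 123, 199, 322, 521, 843, 1364, 2207, 3571, 5778, 9349, 15127, 24476

24476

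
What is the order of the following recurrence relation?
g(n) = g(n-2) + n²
The order is the largest lag k for which g(n-k) appears. Here the deepest term is g(n-2) (the n² term is non-homogeneous and does not affect the order), so the order is 2.

Order 2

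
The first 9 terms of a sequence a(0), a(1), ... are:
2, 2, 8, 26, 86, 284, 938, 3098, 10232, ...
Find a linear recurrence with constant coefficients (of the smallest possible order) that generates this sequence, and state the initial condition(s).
Look for the lowest-order linear relation among consecutive terms.
Observation: a(n) - 3·a(n-1) - (1)·a(n-2) = 0 holds for the shown terms, and no order-1 relation a(n) = α·a(n-1) + β fits.
Check at n=3: 3·8 + (1)·2 = 26. ✓

a(n) = 3a(n-1) + a(n-2), a(0) = 2, a(1) = 2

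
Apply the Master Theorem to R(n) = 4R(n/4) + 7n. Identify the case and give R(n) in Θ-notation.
Master Theorem template: R(n) = a·R(n/b) + f(n).
Here: a=4, b=4, f(n)=7n
Compute log_b(a) = log_4(4) = 1.
f(n) = 7n = Θ(n). Case 2: R(n) = Θ(n log n).

Case 2: R(n) = Θ(n log n)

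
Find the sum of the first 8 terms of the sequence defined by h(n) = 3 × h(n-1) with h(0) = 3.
Computing the sequence terms: 3, 9, 27, 81, 243, 729, 2187, 6561
Adding these values together:

9840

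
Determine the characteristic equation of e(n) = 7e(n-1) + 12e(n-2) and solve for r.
Substitute e(n) = rⁿ and divide through by rⁿ⁻²: r² - 7r - 12 = 0
Discriminant: 7² + 4·12 = 97, not a perfect square, so by the quadratic formula r = (7 ± √97)/2.
General solution: e(n) = A·r₁ⁿ + B·r₂ⁿ where r₁,r₂ = (7 ± √97)/2

Characteristic: r² - 7r - 12 = 0, Roots: r = (7 ± √97)/2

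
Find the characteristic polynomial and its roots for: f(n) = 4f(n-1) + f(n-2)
Substitute f(n) = rⁿ and divide through by rⁿ⁻²: r² - 4r - 1 = 0
Discriminant: 4² + 4·1 = 20, not a perfect square, so by the quadratic formula r = (4 ± √20)/2.
General solution: f(n) = A·r₁ⁿ + B·r₂ⁿ where r₁,r₂ = (4 ± √20)/2

Characteristic: r² - 4r - 1 = 0, Roots: r = (4 ± √20)/2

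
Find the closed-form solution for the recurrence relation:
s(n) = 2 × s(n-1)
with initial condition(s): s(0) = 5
Recurrence: s(n) = 2 × s(n-1), initial: s(0) = 5.
Each term is 2 times the previous, so this is geometric with ratio 2. After n steps: s(n) = s(0)·2ⁿ = 5·2ⁿ.

s(n) = 5·2ⁿ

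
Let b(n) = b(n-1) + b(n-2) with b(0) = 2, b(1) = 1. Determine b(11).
Computing the sequence terms:
2, 1, 3, 4, 7, 11, 18, 29, 47, 76, 123, 199

199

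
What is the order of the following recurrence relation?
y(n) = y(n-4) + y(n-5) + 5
The order is the largest lag k for which y(n-k) appears. Here the deepest term is y(n-5) (the 5 term is non-homogeneous and does not affect the order), so the order is 5.

Order 5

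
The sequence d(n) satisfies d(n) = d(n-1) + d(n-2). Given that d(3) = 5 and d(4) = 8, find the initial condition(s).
Work backwards using d(k) = d(k+2) - d(k+1):
d(2) = d(4) - d(3) = 8 - 5 = 3
d(1) = d(3) - d(2) = 5 - 3 = 2
d(0) = d(2) - d(1) = 3 - 2 = 1

d(0) = 1, d(1) = 2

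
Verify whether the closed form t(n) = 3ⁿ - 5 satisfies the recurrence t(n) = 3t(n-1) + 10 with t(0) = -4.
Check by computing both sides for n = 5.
From the recurrence with t(0) = -4:
  t(0) = -4, t(1) = -2, t(2) = 4, t(3) = 22, t(4) = 76, t(5) = 238
  so the recurrence gives t(5) = 238.
From the proposed closed form t(n) = 3ⁿ - 5:
  t(5) = 238.
Both sides give 238 at n = 5, and the initial condition(s) match, so the closed form is consistent.

Yes, the closed form is correct.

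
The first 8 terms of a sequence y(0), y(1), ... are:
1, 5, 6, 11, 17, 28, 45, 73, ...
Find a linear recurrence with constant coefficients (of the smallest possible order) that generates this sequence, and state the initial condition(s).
Look for the lowest-order linear relation among consecutive terms.
Observation: y(n) - 1·y(n-1) - (1)·y(n-2) = 0 holds for the shown terms, and no order-1 relation y(n) = α·y(n-1) + β fits.
Check at n=3: 1·6 + (1)·5 = 11. ✓

y(n) = y(n-1) + y(n-2), y(0) = 1, y(1) = 5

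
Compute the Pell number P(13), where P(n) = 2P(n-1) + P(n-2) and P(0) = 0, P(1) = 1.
Computing the sequence terms:
0, 1, 2, 5, 12, 29, 70, 169, 408, 985, 2378, 5741, 13860, 33461

33461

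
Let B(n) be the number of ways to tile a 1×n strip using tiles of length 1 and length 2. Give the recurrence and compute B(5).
Condition on the last tile: it has length 1 (leaving a 1×(n-1) strip) or length 2 (leaving a 1×(n-2) strip), so B(n) = B(n-1) + B(n-2) (order-2 linear recurrence).
For 0 ≤ i < 2 only unit tiles fit, so B(i) = 1.
Iterating the recurrence: B(2) = 2, B(3) = 3, B(4) = 5, B(5) = 8.

B(n) = B(n-1) + B(n-2), with B(i) = 1 for 0 ≤ i < 2; B(5) = 8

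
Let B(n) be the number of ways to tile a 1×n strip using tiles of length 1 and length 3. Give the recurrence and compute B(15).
Condition on the last tile: it has length 1 (leaving a 1×(n-1) strip) or length 3 (leaving a 1×(n-3) strip), so B(n) = B(n-1) + B(n-3) (order-3 linear recurrence).
For 0 ≤ i < 3 only unit tiles fit, so B(i) = 1.
Iterating the recurrence: B(3) = 2, B(4) = 3, B(5) = 4, B(6) = 6, B(7) = 9, B(8) = 13, B(9) = 19, B(10) = 28, B(11) = 41, B(12) = 60, B(13) = 88, B(14) = 129, B(15) = 189.

B(n) = B(n-1) + B(n-3), with B(i) = 1 for 0 ≤ i < 3; B(15) = 189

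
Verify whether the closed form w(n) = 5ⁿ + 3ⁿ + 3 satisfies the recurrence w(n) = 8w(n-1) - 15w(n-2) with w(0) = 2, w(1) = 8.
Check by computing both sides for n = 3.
From the recurrence with w(0) = 2, w(1) = 8:
  w(0) = 2, w(1) = 8, w(2) = 34, w(3) = 152
  so the recurrence gives w(3) = 152.
From the proposed closed form w(n) = 5ⁿ + 3ⁿ + 3:
  w(3) = 155.
The recurrence gives 152 but the closed form gives 155, so the closed form does not satisfy the recurrence.

No, the closed form is incorrect.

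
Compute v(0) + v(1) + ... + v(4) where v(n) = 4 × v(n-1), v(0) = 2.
Computing the sequence terms: 2, 8, 32, 128, 512
Adding these values together:

682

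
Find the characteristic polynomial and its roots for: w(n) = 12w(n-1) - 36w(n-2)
Substitute w(n) = rⁿ and divide through by rⁿ⁻²: r² - 12r + 36 = 0
Factor: (r - 6)² = 0, so r = 6 (double root).
General solution: w(n) = (A + Bn)·6ⁿ

Characteristic: r² - 12r + 36 = 0, Roots: r = 6 (double root)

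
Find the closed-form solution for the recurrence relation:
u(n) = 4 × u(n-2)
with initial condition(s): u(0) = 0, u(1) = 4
Recurrence: u(n) = 4 × u(n-2), initial: u(0) = 0, u(1) = 4.
Characteristic equation: r² - 4 = 0, which factors as (r - 2)(r + 2) = 0, so r = 2, -2. General solution u(n) = A·2ⁿ + B·(-2)ⁿ. From u(0) = 0: A + B = 0. From u(1) = 4: 2A - 2B = 4. Solving gives A = 1, B = -1.

u(n) = 2ⁿ - (-2)ⁿ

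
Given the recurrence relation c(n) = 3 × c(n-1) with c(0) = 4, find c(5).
Computing step by step:
c(0) = 4
c(1) = 3 × 4 = 12
c(2) = 3 × 12 = 36
c(3) = 3 × 36 = 108
c(4) = 3 × 108 = 324
c(5) = 3 × 324 = 972

972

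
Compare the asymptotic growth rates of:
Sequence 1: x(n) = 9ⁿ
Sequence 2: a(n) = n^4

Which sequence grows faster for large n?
Comparing growth rates:
Growth-rate hierarchy: log n ≺ any polynomial ≺ any exponential cⁿ (c>1) ≺ n! ≺ nⁿ.
exponential base 9 dominates polynomial degree 4 asymptotically.

x(n) grows faster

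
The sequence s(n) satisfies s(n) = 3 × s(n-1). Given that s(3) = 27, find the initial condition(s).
In general s(n) = 3ⁿ · s(0). At n = 3: s(0) = s(3) / 3^3 = 27 / 27 = 1.

s(0) = 1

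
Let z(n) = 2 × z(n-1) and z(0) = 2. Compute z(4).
Computing step by step:
z(0) = 2
z(1) = 2 × 2 = 4
z(2) = 2 × 4 = 8
z(3) = 2 × 8 = 16
z(4) = 2 × 16 = 32

32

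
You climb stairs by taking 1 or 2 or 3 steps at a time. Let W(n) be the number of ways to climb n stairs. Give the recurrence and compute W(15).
Condition on the size of the last step (1 to 3): before it there were n-1, …, n-3 stairs climbed, and these cases are disjoint, so W(n) = W(n-1) + W(n-2) + W(n-3) (order-3 linear recurrence).
Initial conditions by direct count (compositions of i into parts ≤ 3): W(1) = 1; W(2) = 2; W(3) = 4.
Iterating the recurrence: W(4) = 7, W(5) = 13, W(6) = 24, W(7) = 44, W(8) = 81, W(9) = 149, W(10) = 274, W(11) = 504, W(12) = 927, W(13) = 1705, W(14) = 3136, W(15) = 5768.

W(n) = W(n-1) + W(n-2) + W(n-3), W(1) = 1, W(2) = 2, W(3) = 4; W(15) = 5768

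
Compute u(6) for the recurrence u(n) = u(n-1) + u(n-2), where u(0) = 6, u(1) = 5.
Computing the sequence terms:
6, 5, 11, 16, 27, 43, 70

70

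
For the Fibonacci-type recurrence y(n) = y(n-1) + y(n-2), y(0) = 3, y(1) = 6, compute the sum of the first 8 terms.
Computing the sequence terms: 3, 6, 9, 15, 24, 39, 63, 102
Adding these values together:

261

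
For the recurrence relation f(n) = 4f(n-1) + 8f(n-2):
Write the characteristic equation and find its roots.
Substitute f(n) = rⁿ and divide through by rⁿ⁻²: r² - 4r - 8 = 0
Discriminant: 4² + 4·8 = 48, not a perfect square, so by the quadratic formula r = (4 ± √48)/2.
General solution: f(n) = A·r₁ⁿ + B·r₂ⁿ where r₁,r₂ = (4 ± √48)/2

Characteristic: r² - 4r - 8 = 0, Roots: r = (4 ± √48)/2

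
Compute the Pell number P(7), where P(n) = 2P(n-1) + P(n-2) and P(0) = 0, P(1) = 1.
Computing the sequence terms:
0, 1, 2, 5, 12, 29, 70, 169

169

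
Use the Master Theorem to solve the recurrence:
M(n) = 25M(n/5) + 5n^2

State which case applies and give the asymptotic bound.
Master Theorem template: M(n) = a·M(n/b) + f(n).
Here: a=25, b=5, f(n)=5n^2
Compute log_b(a) = log_5(25) = 2.
f(n) = 5n^2 = Θ(n^2). Case 2: M(n) = Θ(n^2 log n).

Case 2: M(n) = Θ(n^2 log n)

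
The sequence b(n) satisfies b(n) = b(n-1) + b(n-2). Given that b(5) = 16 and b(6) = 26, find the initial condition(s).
Work backwards using b(k) = b(k+2) - b(k+1):
b(4) = b(6) - b(5) = 26 - 16 = 10
b(3) = b(5) - b(4) = 16 - 10 = 6
b(2) = b(4) - b(3) = 10 - 6 = 4
b(1) = b(3) - b(2) = 6 - 4 = 2
b(0) = b(2) - b(1) = 4 - 2 = 2

b(0) = 2, b(1) = 2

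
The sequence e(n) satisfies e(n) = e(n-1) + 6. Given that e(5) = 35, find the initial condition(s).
e(5) = e(0) + 5·6, so e(0) = 35 - 30 = 5.

e(0) = 5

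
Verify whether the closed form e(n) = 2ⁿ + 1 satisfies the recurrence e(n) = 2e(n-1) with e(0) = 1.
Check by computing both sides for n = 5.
From the recurrence with e(0) = 1:
  e(0) = 1, e(1) = 2, e(2) = 4, e(3) = 8, e(4) = 16, e(5) = 32
  so the recurrence gives e(5) = 32.
From the proposed closed form e(n) = 2ⁿ + 1:
  e(5) = 33.
The recurrence gives 32 but the closed form gives 33, so the closed form does not satisfy the recurrence.

No, the closed form is incorrect.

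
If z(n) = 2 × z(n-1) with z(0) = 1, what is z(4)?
Computing step by step:
z(0) = 1
z(1) = 2 × 1 = 2
z(2) = 2 × 2 = 4
z(3) = 2 × 4 = 8
z(4) = 2 × 8 = 16

16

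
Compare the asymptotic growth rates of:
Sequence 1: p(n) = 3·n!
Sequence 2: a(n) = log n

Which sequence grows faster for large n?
Comparing growth rates:
Growth-rate hierarchy: log n ≺ any polynomial ≺ any exponential cⁿ (c>1) ≺ n! ≺ nⁿ.
factorial dominates logarithmic asymptotically.

p(n) grows faster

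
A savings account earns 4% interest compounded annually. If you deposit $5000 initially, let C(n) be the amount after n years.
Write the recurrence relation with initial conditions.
Each year the balance grows by 4%, i.e. is multiplied by 1 + 4/100 = 1.04, so C(n) = 1.04 × C(n-1). The initial deposit gives C(0) = 5000.
Unrolling gives the closed form C(n) = 5000 × (1.04)ⁿ.

C(n) = 1.04 × C(n-1), C(0) = 5000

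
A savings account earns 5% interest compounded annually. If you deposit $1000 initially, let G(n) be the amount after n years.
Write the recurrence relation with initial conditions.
Each year the balance grows by 5%, i.e. is multiplied by 1 + 5/100 = 1.05, so G(n) = 1.05 × G(n-1). The initial deposit gives G(0) = 1000.
Unrolling gives the closed form G(n) = 1000 × (1.05)ⁿ.

G(n) = 1.05 × G(n-1), G(0) = 1000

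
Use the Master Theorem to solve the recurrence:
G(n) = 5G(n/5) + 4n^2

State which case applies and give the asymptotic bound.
Master Theorem template: G(n) = a·G(n/b) + f(n).
Here: a=5, b=5, f(n)=4n^2
Compute log_b(a) = log_5(5) = 1.
f(n) = 4n^2 = Ω(n^(1+ε)) with ε = 1, and the regularity condition holds (a·f(n/b) = (a/b^2)·f(n) with a/b^2 = 5^-1 < 1). Case 3: G(n) = Θ(f(n)) = Θ(n^2).

Case 3: G(n) = Θ(n^2)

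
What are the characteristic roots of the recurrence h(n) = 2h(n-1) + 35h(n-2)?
Substitute h(n) = rⁿ and divide through by rⁿ⁻²: r² - 2r - 35 = 0
Factor: (r + 5)(r - 7) = 0, so r = -5, 7.
General solution: h(n) = A·(-5)ⁿ + B·7ⁿ

Characteristic: r² - 2r - 35 = 0, Roots: r = -5, 7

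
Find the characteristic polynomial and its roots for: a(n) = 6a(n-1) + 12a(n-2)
Substitute a(n) = rⁿ and divide through by rⁿ⁻²: r² - 6r - 12 = 0
Discriminant: 6² + 4·12 = 84, not a perfect square, so by the quadratic formula r = (6 ± √84)/2.
General solution: a(n) = A·r₁ⁿ + B·r₂ⁿ where r₁,r₂ = (6 ± √84)/2

Characteristic: r² - 6r - 12 = 0, Roots: r = (6 ± √84)/2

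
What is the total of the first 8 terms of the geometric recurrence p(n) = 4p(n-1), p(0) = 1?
Computing the sequence terms: 1, 4, 16, 64, 256, 1024, 4096, 16384
Adding these values together:

21845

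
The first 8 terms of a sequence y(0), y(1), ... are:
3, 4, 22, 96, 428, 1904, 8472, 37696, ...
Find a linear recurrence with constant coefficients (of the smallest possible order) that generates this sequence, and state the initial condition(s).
Look for the lowest-order linear relation among consecutive terms.
Observation: y(n) - 4·y(n-1) - (2)·y(n-2) = 0 holds for the shown terms, and no order-1 relation y(n) = α·y(n-1) + β fits.
Check at n=3: 4·22 + (2)·4 = 96. ✓

y(n) = 4y(n-1) + 2y(n-2), y(0) = 3, y(1) = 4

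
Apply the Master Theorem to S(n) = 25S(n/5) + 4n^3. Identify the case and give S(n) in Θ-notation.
Master Theorem template: S(n) = a·S(n/b) + f(n).
Here: a=25, b=5, f(n)=4n^3
Compute log_b(a) = log_5(25) = 2.
f(n) = 4n^3 = Ω(n^(2+ε)) with ε = 1, and the regularity condition holds (a·f(n/b) = (a/b^3)·f(n) with a/b^3 = 5^-1 < 1). Case 3: S(n) = Θ(f(n)) = Θ(n^3).

Case 3: S(n) = Θ(n^3)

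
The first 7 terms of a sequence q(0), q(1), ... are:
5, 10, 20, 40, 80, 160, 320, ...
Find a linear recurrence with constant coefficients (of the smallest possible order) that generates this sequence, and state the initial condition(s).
Look for the lowest-order linear relation among consecutive terms.
Observation: each term is 2× the previous.
Check at n=2: 2·10 = 20. ✓

q(n) = 2 × q(n-1), q(0) = 5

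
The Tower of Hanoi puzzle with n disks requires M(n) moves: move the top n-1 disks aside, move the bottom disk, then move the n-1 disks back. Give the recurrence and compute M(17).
Moving n disks = move the top n-1 disks aside (M(n-1) moves) + move the largest disk (1 move) + move the n-1 disks back on top (M(n-1) moves), so M(n) = 2M(n-1) + 1, with M(1) = 1 (a single disk takes one move).
First terms: 1, 3, 7, 15, 31, 63, … — each is one less than a power of 2. Indeed M(n) + 1 = 2(M(n-1) + 1) with M(1) + 1 = 2, so M(n) + 1 = 2ⁿ and M(n) = 2ⁿ - 1.
Hence M(17) = 2^17 - 1 = 131072 - 1 = 131071.

M(n) = 2M(n-1) + 1, M(1) = 1; M(17) = 131071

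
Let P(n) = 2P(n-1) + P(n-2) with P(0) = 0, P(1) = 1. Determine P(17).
Computing the sequence terms:
0, 1, 2, 5, 12, 29, 70, 169, 408, 985, 2378, 5741, 13860, 33461, 80782, 195025, 470832, 1136689

1136689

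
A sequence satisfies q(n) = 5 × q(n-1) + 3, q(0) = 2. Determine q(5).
Computing step by step:
q(0) = 2
q(1) = 5 × 2 + 3 = 13
q(2) = 5 × 13 + 3 = 68
q(3) = 5 × 68 + 3 = 343
q(4) = 5 × 343 + 3 = 1718
q(5) = 5 × 1718 + 3 = 8593

8593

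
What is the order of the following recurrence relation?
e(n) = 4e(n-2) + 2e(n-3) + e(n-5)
The order is the largest lag k for which e(n-k) appears. Here the deepest term is e(n-5), so the order is 5.

Order 5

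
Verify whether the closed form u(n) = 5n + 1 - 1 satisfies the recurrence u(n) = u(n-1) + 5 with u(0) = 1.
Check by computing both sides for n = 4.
From the recurrence with u(0) = 1:
  u(0) = 1, u(1) = 6, u(2) = 11, u(3) = 16, u(4) = 21
  so the recurrence gives u(4) = 21.
From the proposed closed form u(n) = 5n + 1 - 1:
  u(4) = 20.
The recurrence gives 21 but the closed form gives 20, so the closed form does not satisfy the recurrence.

No, the closed form is incorrect.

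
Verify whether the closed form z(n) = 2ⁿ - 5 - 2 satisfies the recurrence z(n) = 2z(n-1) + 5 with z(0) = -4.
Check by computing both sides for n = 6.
From the recurrence with z(0) = -4:
  z(0) = -4, z(1) = -3, z(2) = -1, z(3) = 3, z(4) = 11, z(5) = 27, z(6) = 59
  so the recurrence gives z(6) = 59.
From the proposed closed form z(n) = 2ⁿ - 5 - 2:
  z(6) = 57.
The recurrence gives 59 but the closed form gives 57, so the closed form does not satisfy the recurrence.

No, the closed form is incorrect.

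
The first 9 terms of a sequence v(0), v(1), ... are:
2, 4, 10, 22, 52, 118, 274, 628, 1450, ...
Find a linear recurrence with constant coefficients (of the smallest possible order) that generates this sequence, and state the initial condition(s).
Look for the lowest-order linear relation among consecutive terms.
Observation: v(n) - 1·v(n-1) - (3)·v(n-2) = 0 holds for the shown terms, and no order-1 relation v(n) = α·v(n-1) + β fits.
Check at n=3: 1·10 + (3)·4 = 22. ✓

v(n) = v(n-1) + 3v(n-2), v(0) = 2, v(1) = 4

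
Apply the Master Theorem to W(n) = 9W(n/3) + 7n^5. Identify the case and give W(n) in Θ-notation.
Master Theorem template: W(n) = a·W(n/b) + f(n).
Here: a=9, b=3, f(n)=7n^5
Compute log_b(a) = log_3(9) = 2.
f(n) = 7n^5 = Ω(n^(2+ε)) with ε = 3, and the regularity condition holds (a·f(n/b) = (a/b^5)·f(n) with a/b^5 = 3^-3 < 1). Case 3: W(n) = Θ(f(n)) = Θ(n^5).

Case 3: W(n) = Θ(n^5)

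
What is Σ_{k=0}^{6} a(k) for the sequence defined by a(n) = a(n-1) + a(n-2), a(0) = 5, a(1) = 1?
Computing the sequence terms: 5, 1, 6, 7, 13, 20, 33
Adding these values together:

85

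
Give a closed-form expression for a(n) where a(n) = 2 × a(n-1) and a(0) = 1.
Recurrence: a(n) = 2 × a(n-1), initial: a(0) = 1.
Each term is 2 times the previous, so this is geometric with ratio 2. After n steps: a(n) = a(0)·2ⁿ = 2ⁿ.

a(n) = 2ⁿ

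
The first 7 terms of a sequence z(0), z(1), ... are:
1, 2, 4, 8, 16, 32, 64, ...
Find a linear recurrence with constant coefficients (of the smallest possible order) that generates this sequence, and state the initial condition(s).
Look for the lowest-order linear relation among consecutive terms.
Observation: each term is 2× the previous.
Check at n=2: 2·2 = 4. ✓

z(n) = 2 × z(n-1), z(0) = 1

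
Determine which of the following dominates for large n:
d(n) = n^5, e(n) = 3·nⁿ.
Comparing growth rates:
Growth-rate hierarchy: log n ≺ any polynomial ≺ any exponential cⁿ (c>1) ≺ n! ≺ nⁿ.
super-exponential nⁿ dominates polynomial degree 5 asymptotically.

e(n) grows faster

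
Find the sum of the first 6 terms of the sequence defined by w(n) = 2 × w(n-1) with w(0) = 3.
Computing the sequence terms: 3, 6, 12, 24, 48, 96
Adding these values together:

189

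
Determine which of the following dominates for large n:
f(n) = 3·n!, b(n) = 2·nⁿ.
Comparing growth rates:
Growth-rate hierarchy: log n ≺ any polynomial ≺ any exponential cⁿ (c>1) ≺ n! ≺ nⁿ.
super-exponential nⁿ dominates factorial asymptotically.

b(n) grows faster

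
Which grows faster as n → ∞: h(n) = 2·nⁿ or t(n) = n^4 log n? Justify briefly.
Comparing growth rates:
Growth-rate hierarchy: log n ≺ any polynomial ≺ any exponential cⁿ (c>1) ≺ n! ≺ nⁿ.
super-exponential nⁿ dominates polynomial degree 4 (with log factor) asymptotically.

h(n) grows faster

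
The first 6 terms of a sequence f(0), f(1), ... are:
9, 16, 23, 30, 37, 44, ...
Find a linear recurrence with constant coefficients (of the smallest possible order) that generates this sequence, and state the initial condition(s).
Look for the lowest-order linear relation among consecutive terms.
Observation: consecutive differences are constant (= 7).
Check at n=2: 1·16 + 7 = 23. ✓

f(n) = f(n-1) + 7, f(0) = 9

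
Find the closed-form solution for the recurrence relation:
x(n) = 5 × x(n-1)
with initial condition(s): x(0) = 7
Recurrence: x(n) = 5 × x(n-1), initial: x(0) = 7.
Each term is 5 times the previous, so this is geometric with ratio 5. After n steps: x(n) = x(0)·5ⁿ = 7·5ⁿ.

x(n) = 7·5ⁿ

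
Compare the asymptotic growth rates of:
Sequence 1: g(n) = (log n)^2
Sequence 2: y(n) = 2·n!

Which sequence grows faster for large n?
Comparing growth rates:
Growth-rate hierarchy: log n ≺ any polynomial ≺ any exponential cⁿ (c>1) ≺ n! ≺ nⁿ.
factorial dominates polylogarithmic (log n)^2 asymptotically.

y(n) grows faster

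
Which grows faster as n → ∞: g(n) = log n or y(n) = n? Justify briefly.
Comparing growth rates:
Growth-rate hierarchy: log n ≺ any polynomial ≺ any exponential cⁿ (c>1) ≺ n! ≺ nⁿ.
polynomial degree 1 dominates logarithmic asymptotically.

y(n) grows faster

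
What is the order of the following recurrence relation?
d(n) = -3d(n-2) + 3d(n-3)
The order is the largest lag k for which d(n-k) appears. Here the deepest term is d(n-3), so the order is 3.

Order 3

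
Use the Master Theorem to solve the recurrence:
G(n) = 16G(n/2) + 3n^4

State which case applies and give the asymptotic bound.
Master Theorem template: G(n) = a·G(n/b) + f(n).
Here: a=16, b=2, f(n)=3n^4
Compute log_b(a) = log_2(16) = 4.
f(n) = 3n^4 = Θ(n^4). Case 2: G(n) = Θ(n^4 log n).

Case 2: G(n) = Θ(n^4 log n)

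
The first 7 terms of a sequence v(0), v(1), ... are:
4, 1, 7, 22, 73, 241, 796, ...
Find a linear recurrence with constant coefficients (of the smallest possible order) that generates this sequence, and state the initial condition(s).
Look for the lowest-order linear relation among consecutive terms.
Observation: v(n) - 3·v(n-1) - (1)·v(n-2) = 0 holds for the shown terms, and no order-1 relation v(n) = α·v(n-1) + β fits.
Check at n=3: 3·7 + (1)·1 = 22. ✓

v(n) = 3v(n-1) + v(n-2), v(0) = 4, v(1) = 1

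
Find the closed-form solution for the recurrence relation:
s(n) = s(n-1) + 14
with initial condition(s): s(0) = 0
Recurrence: s(n) = s(n-1) + 14, initial: s(0) = 0.
Each step adds 14, so s(n) = s(0) + 14n = 14n.

s(n) = 14n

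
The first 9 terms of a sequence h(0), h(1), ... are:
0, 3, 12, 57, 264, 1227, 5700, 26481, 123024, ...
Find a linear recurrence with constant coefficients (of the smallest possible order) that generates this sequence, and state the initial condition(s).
Look for the lowest-order linear relation among consecutive terms.
Observation: h(n) - 4·h(n-1) - (3)·h(n-2) = 0 holds for the shown terms, and no order-1 relation h(n) = α·h(n-1) + β fits.
Check at n=3: 4·12 + (3)·3 = 57. ✓

h(n) = 4h(n-1) + 3h(n-2), h(0) = 0, h(1) = 3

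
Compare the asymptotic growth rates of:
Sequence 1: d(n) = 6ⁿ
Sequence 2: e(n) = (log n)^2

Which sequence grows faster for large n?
Comparing growth rates:
Growth-rate hierarchy: log n ≺ any polynomial ≺ any exponential cⁿ (c>1) ≺ n! ≺ nⁿ.
exponential base 6 dominates polylogarithmic (log n)^2 asymptotically.

d(n) grows faster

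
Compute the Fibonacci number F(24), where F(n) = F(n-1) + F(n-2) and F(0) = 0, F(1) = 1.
Computing the sequence terms:
0, 1, 1, 2, 3, 5, 8, 13, 21, 34, 55, 89, 144, 233, 377, 610, 987, 1597, 2584, 4181, 6765, 10946, 17711, 28657, 46368

46368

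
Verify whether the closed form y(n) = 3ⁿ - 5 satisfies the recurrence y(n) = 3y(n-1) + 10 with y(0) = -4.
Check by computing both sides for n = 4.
From the recurrence with y(0) = -4:
  y(0) = -4, y(1) = -2, y(2) = 4, y(3) = 22, y(4) = 76
  so the recurrence gives y(4) = 76.
From the proposed closed form y(n) = 3ⁿ - 5:
  y(4) = 76.
Both sides give 76 at n = 4, and the initial condition(s) match, so the closed form is consistent.

Yes, the closed form is correct.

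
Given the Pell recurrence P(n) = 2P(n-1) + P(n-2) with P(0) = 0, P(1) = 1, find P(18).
Computing the sequence terms:
0, 1, 2, 5, 12, 29, 70, 169, 408, 985, 2378, 5741, 13860, 33461, 80782, 195025, 470832, 1136689, 2744210

2744210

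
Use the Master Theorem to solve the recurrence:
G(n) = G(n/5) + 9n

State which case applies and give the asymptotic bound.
Master Theorem template: G(n) = a·G(n/b) + f(n).
Here: a=1, b=5, f(n)=9n
Compute log_b(a) = log_5(1) = 0.
f(n) = 9n = Ω(n^(0+ε)) with ε = 1, and the regularity condition holds (a·f(n/b) = (a/b^1)·f(n) with a/b^1 = 5^-1 < 1). Case 3: G(n) = Θ(f(n)) = Θ(n).

Case 3: G(n) = Θ(n)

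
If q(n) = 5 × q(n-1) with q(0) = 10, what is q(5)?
Computing step by step:
q(0) = 10
q(1) = 5 × 10 = 50
q(2) = 5 × 50 = 250
q(3) = 5 × 250 = 1250
q(4) = 5 × 1250 = 6250
q(5) = 5 × 6250 = 31250

31250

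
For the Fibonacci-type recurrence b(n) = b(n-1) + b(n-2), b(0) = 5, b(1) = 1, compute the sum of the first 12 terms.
Computing the sequence terms: 5, 1, 6, 7, 13, 20, 33, 53, 86, 139, 225, 364
Adding these values together:

952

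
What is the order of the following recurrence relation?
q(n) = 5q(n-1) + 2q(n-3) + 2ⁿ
The order is the largest lag k for which q(n-k) appears. Here the deepest term is q(n-3) (the 2ⁿ term is non-homogeneous and does not affect the order), so the order is 3.

Order 3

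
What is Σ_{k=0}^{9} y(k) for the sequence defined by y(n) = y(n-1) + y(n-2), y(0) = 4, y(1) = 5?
Computing the sequence terms: 4, 5, 9, 14, 23, 37, 60, 97, 157, 254
Adding these values together:

660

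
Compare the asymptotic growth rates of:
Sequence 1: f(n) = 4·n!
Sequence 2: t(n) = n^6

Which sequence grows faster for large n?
Comparing growth rates:
Growth-rate hierarchy: log n ≺ any polynomial ≺ any exponential cⁿ (c>1) ≺ n! ≺ nⁿ.
factorial dominates polynomial degree 6 asymptotically.

f(n) grows faster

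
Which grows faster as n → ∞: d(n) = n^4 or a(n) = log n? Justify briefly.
Comparing growth rates:
Growth-rate hierarchy: log n ≺ any polynomial ≺ any exponential cⁿ (c>1) ≺ n! ≺ nⁿ.
polynomial degree 4 dominates logarithmic asymptotically.

d(n) grows faster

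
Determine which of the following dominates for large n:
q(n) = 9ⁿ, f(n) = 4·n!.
Comparing growth rates:
Growth-rate hierarchy: log n ≺ any polynomial ≺ any exponential cⁿ (c>1) ≺ n! ≺ nⁿ.
factorial dominates exponential base 9 asymptotically.

f(n) grows faster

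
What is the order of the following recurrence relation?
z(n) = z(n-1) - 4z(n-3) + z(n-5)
The order is the largest lag k for which z(n-k) appears. Here the deepest term is z(n-5), so the order is 5.

Order 5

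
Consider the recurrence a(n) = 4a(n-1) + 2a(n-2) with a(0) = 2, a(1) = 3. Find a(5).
Computing the sequence terms:
2, 3, 16, 70, 312, 1388

1388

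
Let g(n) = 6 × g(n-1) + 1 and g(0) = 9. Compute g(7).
Computing step by step:
g(0) = 9
g(1) = 6 × 9 + 1 = 55
g(2) = 6 × 55 + 1 = 331
g(3) = 6 × 331 + 1 = 1987
g(4) = 6 × 1987 + 1 = 11923
g(5) = 6 × 11923 + 1 = 71539
g(6) = 6 × 71539 + 1 = 429235
g(7) = 6 × 429235 + 1 = 2575411

2575411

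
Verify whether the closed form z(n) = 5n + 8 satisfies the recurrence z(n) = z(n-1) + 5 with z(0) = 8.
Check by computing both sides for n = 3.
From the recurrence with z(0) = 8:
  z(0) = 8, z(1) = 13, z(2) = 18, z(3) = 23
  so the recurrence gives z(3) = 23.
From the proposed closed form z(n) = 5n + 8:
  z(3) = 23.
Both sides give 23 at n = 3, and the initial condition(s) match, so the closed form is consistent.

Yes, the closed form is correct.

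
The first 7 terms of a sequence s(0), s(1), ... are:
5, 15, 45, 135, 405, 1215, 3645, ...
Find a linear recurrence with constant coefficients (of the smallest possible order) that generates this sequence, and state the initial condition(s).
Look for the lowest-order linear relation among consecutive terms.
Observation: each term is 3× the previous.
Check at n=2: 3·15 = 45. ✓

s(n) = 3 × s(n-1), s(0) = 5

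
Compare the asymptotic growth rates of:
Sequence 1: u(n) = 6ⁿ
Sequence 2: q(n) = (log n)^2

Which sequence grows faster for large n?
Comparing growth rates:
Growth-rate hierarchy: log n ≺ any polynomial ≺ any exponential cⁿ (c>1) ≺ n! ≺ nⁿ.
exponential base 6 dominates polylogarithmic (log n)^2 asymptotically.

u(n) grows faster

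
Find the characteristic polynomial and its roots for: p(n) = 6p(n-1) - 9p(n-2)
Substitute p(n) = rⁿ and divide through by rⁿ⁻²: r² - 6r + 9 = 0
Factor: (r - 3)² = 0, so r = 3 (double root).
General solution: p(n) = (A + Bn)·3ⁿ

Characteristic: r² - 6r + 9 = 0, Roots: r = 3 (double root)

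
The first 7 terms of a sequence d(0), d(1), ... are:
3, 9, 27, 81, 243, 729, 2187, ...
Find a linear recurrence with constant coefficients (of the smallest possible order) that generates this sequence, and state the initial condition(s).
Look for the lowest-order linear relation among consecutive terms.
Observation: each term is 3× the previous.
Check at n=2: 3·9 = 27. ✓

d(n) = 3 × d(n-1), d(0) = 3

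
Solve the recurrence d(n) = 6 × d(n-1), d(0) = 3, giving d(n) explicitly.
Recurrence: d(n) = 6 × d(n-1), initial: d(0) = 3.
Each term is 6 times the previous, so this is geometric with ratio 6. After n steps: d(n) = d(0)·6ⁿ = 3·6ⁿ.

d(n) = 3·6ⁿ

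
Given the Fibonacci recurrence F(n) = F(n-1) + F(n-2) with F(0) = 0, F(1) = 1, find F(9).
Computing the sequence terms:
0, 1, 1, 2, 3, 5, 8, 13, 21, 34

34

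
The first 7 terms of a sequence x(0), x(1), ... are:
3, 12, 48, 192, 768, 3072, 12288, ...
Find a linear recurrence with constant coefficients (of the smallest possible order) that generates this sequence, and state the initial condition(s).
Look for the lowest-order linear relation among consecutive terms.
Observation: each term is 4× the previous.
Check at n=2: 4·12 = 48. ✓

x(n) = 4 × x(n-1), x(0) = 3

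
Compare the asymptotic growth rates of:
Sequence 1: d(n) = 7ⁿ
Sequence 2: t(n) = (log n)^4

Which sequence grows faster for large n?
Comparing growth rates:
Growth-rate hierarchy: log n ≺ any polynomial ≺ any exponential cⁿ (c>1) ≺ n! ≺ nⁿ.
exponential base 7 dominates polylogarithmic (log n)^4 asymptotically.

d(n) grows faster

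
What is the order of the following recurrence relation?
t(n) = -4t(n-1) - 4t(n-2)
The order is the largest lag k for which t(n-k) appears. Here the deepest term is t(n-2), so the order is 2.

Order 2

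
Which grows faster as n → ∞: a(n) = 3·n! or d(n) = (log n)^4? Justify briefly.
Comparing growth rates:
Growth-rate hierarchy: log n ≺ any polynomial ≺ any exponential cⁿ (c>1) ≺ n! ≺ nⁿ.
factorial dominates polylogarithmic (log n)^4 asymptotically.

a(n) grows faster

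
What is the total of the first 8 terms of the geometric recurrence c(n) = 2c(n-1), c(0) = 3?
Computing the sequence terms: 3, 6, 12, 24, 48, 96, 192, 384
Adding these values together:

765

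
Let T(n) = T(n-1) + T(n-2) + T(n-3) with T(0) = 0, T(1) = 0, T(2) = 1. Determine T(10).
Computing the sequence terms:
0, 0, 1, 1, 2, 4, 7, 13, 24, 44, 81

81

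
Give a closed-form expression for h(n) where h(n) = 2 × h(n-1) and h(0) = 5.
Recurrence: h(n) = 2 × h(n-1), initial: h(0) = 5.
Each term is 2 times the previous, so this is geometric with ratio 2. After n steps: h(n) = h(0)·2ⁿ = 5·2ⁿ.

h(n) = 5·2ⁿ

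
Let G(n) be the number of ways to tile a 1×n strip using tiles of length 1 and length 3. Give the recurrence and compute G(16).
Condition on the last tile: it has length 1 (leaving a 1×(n-1) strip) or length 3 (leaving a 1×(n-3) strip), so G(n) = G(n-1) + G(n-3) (order-3 linear recurrence).
For 0 ≤ i < 3 only unit tiles fit, so G(i) = 1.
Iterating the recurrence: G(3) = 2, G(4) = 3, G(5) = 4, G(6) = 6, G(7) = 9, G(8) = 13, G(9) = 19, G(10) = 28, G(11) = 41, G(12) = 60, G(13) = 88, G(14) = 129, G(15) = 189, G(16) = 277.

G(n) = G(n-1) + G(n-3), with G(i) = 1 for 0 ≤ i < 3; G(16) = 277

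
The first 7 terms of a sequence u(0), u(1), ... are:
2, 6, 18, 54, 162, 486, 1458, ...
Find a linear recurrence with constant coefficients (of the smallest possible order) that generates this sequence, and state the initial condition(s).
Look for the lowest-order linear relation among consecutive terms.
Observation: each term is 3× the previous.
Check at n=2: 3·6 = 18. ✓

u(n) = 3 × u(n-1), u(0) = 2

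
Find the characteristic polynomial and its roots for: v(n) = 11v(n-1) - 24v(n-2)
Substitute v(n) = rⁿ and divide through by rⁿ⁻²: r² - 11r + 24 = 0
Factor: (r - 3)(r - 8) = 0, so r = 3, 8.
General solution: v(n) = A·3ⁿ + B·8ⁿ

Characteristic: r² - 11r + 24 = 0, Roots: r = 3, 8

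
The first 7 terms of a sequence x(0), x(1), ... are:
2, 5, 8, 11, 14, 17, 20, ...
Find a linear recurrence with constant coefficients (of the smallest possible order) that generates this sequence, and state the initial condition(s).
Look for the lowest-order linear relation among consecutive terms.
Observation: consecutive differences are constant (= 3).
Check at n=2: 1·5 + 3 = 8. ✓

x(n) = x(n-1) + 3, x(0) = 2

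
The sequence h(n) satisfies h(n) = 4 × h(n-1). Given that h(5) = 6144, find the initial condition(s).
In general h(n) = 4ⁿ · h(0). At n = 5: h(0) = h(5) / 4^5 = 6144 / 1024 = 6.

h(0) = 6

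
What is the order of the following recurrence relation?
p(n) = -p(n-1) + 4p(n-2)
The order is the largest lag k for which p(n-k) appears. Here the deepest term is p(n-2), so the order is 2.

Order 2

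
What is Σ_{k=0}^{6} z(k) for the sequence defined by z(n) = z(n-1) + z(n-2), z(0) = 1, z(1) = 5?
Computing the sequence terms: 1, 5, 6, 11, 17, 28, 45
Adding these values together:

113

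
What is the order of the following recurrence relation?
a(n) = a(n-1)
The order is the largest lag k for which a(n-k) appears. Here the deepest term is a(n-1), so the order is 1.

Order 1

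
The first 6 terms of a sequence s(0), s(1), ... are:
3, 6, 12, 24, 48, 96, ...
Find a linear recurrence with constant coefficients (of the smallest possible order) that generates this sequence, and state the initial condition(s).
Look for the lowest-order linear relation among consecutive terms.
Observation: each term is 2× the previous.
Check at n=2: 2·6 = 12. ✓

s(n) = 2 × s(n-1), s(0) = 3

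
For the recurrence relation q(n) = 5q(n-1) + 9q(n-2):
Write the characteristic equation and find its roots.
Substitute q(n) = rⁿ and divide through by rⁿ⁻²: r² - 5r - 9 = 0
Discriminant: 5² + 4·9 = 61, not a perfect square, so by the quadratic formula r = (5 ± √61)/2.
General solution: q(n) = A·r₁ⁿ + B·r₂ⁿ where r₁,r₂ = (5 ± √61)/2

Characteristic: r² - 5r - 9 = 0, Roots: r = (5 ± √61)/2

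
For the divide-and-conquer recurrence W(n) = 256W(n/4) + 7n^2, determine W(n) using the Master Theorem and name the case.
Master Theorem template: W(n) = a·W(n/b) + f(n).
Here: a=256, b=4, f(n)=7n^2
Compute log_b(a) = log_4(256) = 4.
f(n) = 7n^2 = O(n^(4-ε)) with ε = 2. Case 1: W(n) = Θ(n^log_b(a)) = Θ(n^4).

Case 1: W(n) = Θ(n^4)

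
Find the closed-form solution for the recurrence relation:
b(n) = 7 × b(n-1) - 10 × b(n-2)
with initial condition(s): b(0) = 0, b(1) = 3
Recurrence: b(n) = 7 × b(n-1) - 10 × b(n-2), initial: b(0) = 0, b(1) = 3.
Characteristic equation: r² - 7r + 10 = 0, which factors as (r - 5)(r - 2) = 0, so r = 5, 2. General solution b(n) = A·5ⁿ + B·2ⁿ. From b(0) = 0: A + B = 0. From b(1) = 3: 5A + 2B = 3. Solving gives A = 1, B = -1.

b(n) = 5ⁿ - 2ⁿ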